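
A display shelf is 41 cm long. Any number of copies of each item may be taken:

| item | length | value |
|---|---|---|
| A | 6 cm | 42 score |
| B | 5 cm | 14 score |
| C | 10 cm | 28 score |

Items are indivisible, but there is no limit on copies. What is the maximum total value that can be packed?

266 score

Best value-per-unit is A at 42/6; filling with it alone gives 6×42 = 252.
Optimal mix: 6×A + 1×B → length 41, value 266.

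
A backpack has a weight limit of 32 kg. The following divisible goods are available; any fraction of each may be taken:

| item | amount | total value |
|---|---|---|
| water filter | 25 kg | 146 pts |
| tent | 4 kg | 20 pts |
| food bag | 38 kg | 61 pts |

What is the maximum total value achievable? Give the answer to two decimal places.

170.82

Take in order of value per unit:
- water filter (146/25 per unit): all 25 → value 146, running total 146.00
- tent (20/4 per unit): all 4 → value 20, running total 166.00
- food bag (61/38 per unit): 3 of 38 → value 3×61/38 = 4.8158, running total 170.82
Total 170.82.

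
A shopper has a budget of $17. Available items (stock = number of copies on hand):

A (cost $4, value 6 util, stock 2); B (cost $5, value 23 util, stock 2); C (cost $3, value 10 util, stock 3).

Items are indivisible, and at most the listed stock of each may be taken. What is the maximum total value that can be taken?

66 util

Best selections within cost 17 and stock limits:
- 2×B + 2×C: cost 16, value 66
- 1×A + 2×B + 1×C: cost 17, value 62
- 2×B + 1×C: cost 13, value 56
- 1×B + 3×C: cost 14, value 53
Best: 66 util.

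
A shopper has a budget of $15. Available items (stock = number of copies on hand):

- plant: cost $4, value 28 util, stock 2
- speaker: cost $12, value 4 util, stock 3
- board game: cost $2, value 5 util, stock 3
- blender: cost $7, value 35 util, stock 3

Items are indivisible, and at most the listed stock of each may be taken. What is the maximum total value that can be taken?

Best selections within cost 15 and stock limits:
- 2×plant + 1×blender: cost 15, value 91
- 1×plant + 2×board game + 1×blender: cost 15, value 73
- 2×plant + 3×board game: cost 14, value 71
- 2×blender: cost 14, value 70
Best: 91 util.

91 util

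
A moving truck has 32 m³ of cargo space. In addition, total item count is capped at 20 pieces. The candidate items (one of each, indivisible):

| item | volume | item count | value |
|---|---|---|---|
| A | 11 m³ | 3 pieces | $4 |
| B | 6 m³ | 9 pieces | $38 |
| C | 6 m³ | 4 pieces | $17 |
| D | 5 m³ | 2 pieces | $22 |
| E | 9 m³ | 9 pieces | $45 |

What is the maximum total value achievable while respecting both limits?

$105

Feasible sets respecting both limits:
- B+D+E: volume 20, item count 20, value 105
- A+C+D+E: volume 31, item count 18, value 88
- C+D+E: volume 20, item count 15, value 84
- B+E: volume 15, item count 18, value 83
Best: $105.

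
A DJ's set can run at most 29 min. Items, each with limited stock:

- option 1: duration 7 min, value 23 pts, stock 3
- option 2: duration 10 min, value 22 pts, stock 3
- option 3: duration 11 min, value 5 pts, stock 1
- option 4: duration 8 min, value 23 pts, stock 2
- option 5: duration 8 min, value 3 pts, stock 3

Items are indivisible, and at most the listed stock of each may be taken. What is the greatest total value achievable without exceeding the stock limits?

Top feasible selections:
- 3×option 1 + 1×option 4: duration 29, value 92
- 3×option 1 + 1×option 5: duration 29, value 72
- 3×option 1: duration 21, value 69
- 2×option 1 + 1×option 4: duration 22, value 69
Best: 92 pts.

92 pts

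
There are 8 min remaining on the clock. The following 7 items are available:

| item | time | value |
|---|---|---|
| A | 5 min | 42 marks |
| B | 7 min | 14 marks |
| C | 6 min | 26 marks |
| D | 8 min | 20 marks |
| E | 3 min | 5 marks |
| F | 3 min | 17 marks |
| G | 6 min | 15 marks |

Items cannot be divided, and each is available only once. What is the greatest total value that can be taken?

Check high-value combinations within 8 min:
- A+F: time 5+3=8, value 42+17=59
- A+E: time 5+3=8, value 42+5=47
- A: time 5, value 42
Best: 59 marks.

59 marks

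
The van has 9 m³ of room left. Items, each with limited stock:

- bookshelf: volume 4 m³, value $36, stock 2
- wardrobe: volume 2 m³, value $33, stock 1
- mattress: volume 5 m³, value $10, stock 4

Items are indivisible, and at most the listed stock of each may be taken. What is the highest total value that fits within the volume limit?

$72

Best selections within volume 9 and stock limits:
- 2×bookshelf: volume 8, value 72
- 1×bookshelf + 1×wardrobe: volume 6, value 69
Best: $72.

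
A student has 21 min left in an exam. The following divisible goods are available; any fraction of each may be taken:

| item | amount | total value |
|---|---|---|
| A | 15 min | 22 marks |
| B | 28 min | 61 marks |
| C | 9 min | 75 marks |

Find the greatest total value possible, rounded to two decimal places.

101.14

Take in order of value per unit:
- C (75/9 per unit): all 9 → value 75, running total 75.00
- B (61/28 per unit): 12 of 28 → value 12×61/28 = 26.1429, running total 101.14
Total 101.14.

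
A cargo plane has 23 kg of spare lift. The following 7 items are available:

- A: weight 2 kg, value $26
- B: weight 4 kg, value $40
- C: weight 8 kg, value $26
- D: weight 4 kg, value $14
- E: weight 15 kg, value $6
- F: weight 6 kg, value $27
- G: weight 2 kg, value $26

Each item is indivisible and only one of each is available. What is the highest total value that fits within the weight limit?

Check high-value combinations within 23 kg:
- A+B+C+F+G: weight 2+4+8+6+2=22, value 26+40+26+27+26=145
- A+B+D+F+G: weight 2+4+4+6+2=18, value 26+40+14+27+26=133
- A+B+C+D+G: weight 2+4+8+4+2=20, value 26+40+26+14+26=132
- A+B+F+G: weight 2+4+6+2=14, value 26+40+27+26=119
- A+B+C+F: weight 2+4+8+6=20, value 26+40+26+27=119
Best: $145.

$145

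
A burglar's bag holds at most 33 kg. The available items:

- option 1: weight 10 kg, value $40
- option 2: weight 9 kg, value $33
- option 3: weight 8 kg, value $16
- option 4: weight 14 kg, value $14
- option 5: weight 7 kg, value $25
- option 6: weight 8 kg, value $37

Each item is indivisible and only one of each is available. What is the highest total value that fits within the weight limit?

$118

Check high-value combinations within 33 kg:
- option 1+option 3+option 5+option 6: weight 10+8+7+8=33, value 40+16+25+37=118
- option 2+option 3+option 5+option 6: weight 9+8+7+8=32, value 33+16+25+37=111
- option 1+option 2+option 6: weight 10+9+8=27, value 40+33+37=110
- option 1+option 5+option 6: weight 10+7+8=25, value 40+25+37=102
Best: $118.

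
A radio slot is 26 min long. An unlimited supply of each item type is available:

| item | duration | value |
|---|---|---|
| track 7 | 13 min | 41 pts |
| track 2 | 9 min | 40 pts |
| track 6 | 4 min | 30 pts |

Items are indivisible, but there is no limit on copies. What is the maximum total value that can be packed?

Best value-per-unit is track 6 at 30/4, and filling with it alone uses duration 6×4=24. No mix of the others beats 6×30 = 180.

180 pts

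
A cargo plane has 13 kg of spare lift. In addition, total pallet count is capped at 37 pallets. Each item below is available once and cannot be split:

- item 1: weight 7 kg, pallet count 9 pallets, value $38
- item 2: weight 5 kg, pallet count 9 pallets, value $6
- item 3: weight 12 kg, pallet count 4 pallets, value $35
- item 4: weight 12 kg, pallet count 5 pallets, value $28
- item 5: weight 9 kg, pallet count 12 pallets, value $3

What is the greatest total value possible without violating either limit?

Feasible sets respecting both limits:
- item 1+item 2: weight 12, pallet count 18, value 44
- item 1: weight 7, pallet count 9, value 38
- item 3: weight 12, pallet count 4, value 35
Best: $44.

$44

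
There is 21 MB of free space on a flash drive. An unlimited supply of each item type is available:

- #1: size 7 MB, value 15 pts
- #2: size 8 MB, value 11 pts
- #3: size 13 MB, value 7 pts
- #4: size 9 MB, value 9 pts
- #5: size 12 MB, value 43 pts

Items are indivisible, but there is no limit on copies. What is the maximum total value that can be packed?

58 pts

Best value-per-unit is #5 at 43/12; filling with it alone gives 1×43 = 43.
Optimal mix: 1×#1 + 1×#5 → size 19, value 58.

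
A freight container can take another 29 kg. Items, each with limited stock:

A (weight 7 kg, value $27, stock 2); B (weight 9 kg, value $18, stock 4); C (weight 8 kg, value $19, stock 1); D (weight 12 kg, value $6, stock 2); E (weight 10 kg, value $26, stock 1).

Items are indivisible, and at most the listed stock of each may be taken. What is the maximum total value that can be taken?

$80

Top feasible selections:
- 2×A + 1×E: weight 24, value 80
- 2×A + 1×C: weight 22, value 73
Best: $80.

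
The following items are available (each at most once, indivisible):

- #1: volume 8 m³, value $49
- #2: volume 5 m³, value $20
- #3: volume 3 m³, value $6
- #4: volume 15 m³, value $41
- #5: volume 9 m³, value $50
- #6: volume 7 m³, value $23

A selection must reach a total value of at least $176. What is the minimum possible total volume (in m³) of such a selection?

44

Subsets with value ≥ 176, sorted by total volume:
- #1+#2+#4+#5+#6: volume 44, value 183
- #1+#2+#3+#4+#5+#6: volume 47, value 189
Minimum volume: 44 m³.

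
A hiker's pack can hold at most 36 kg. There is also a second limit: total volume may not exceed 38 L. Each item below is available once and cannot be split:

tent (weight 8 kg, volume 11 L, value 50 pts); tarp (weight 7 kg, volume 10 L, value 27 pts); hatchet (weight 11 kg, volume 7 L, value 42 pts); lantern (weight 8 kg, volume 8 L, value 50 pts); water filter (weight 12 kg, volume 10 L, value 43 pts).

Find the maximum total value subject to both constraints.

169 pts

Feasible sets respecting both limits:
- tent+tarp+hatchet+lantern: weight 34, volume 36, value 169
- tent+lantern+water filter: weight 28, volume 29, value 143
- tent+hatchet+lantern: weight 27, volume 26, value 142
Best: 169 pts.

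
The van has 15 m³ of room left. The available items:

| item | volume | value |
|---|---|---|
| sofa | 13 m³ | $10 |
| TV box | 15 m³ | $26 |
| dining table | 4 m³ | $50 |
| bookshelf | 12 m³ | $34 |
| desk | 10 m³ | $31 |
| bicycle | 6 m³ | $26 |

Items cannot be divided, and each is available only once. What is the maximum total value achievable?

Check high-value combinations within 15 m³:
- dining table+desk: volume 4+10=14, value 50+31=81
- dining table+bicycle: volume 4+6=10, value 50+26=76
- dining table: volume 4, value 50
- bookshelf: volume 12, value 34
Best: $81.

$81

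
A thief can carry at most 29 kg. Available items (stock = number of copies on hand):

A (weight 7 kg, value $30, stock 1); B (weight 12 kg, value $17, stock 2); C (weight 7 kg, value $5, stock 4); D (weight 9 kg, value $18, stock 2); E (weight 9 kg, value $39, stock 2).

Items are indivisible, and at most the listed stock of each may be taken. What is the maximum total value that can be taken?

$108

Best selections within weight 29 and stock limits:
- 1×A + 2×E: weight 25, value 108
- 1×D + 2×E: weight 27, value 96
- 1×A + 1×D + 1×E: weight 25, value 87
Best: $108.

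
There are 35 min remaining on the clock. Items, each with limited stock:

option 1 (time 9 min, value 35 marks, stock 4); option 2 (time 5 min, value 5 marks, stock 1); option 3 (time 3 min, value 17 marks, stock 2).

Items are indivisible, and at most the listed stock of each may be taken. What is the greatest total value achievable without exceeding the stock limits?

139 marks

Best selections within time 35 and stock limits:
- 3×option 1 + 2×option 3: time 33, value 139
- 3×option 1 + 1×option 2 + 1×option 3: time 35, value 127
- 3×option 1 + 1×option 3: time 30, value 122
Best: 139 marks.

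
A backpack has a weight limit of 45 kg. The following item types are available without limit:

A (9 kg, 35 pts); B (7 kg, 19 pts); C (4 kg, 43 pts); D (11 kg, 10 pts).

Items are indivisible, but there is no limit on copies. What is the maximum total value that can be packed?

Best value-per-unit is C at 43/4, and filling with it alone uses weight 11×4=44. No mix of the others beats 11×43 = 473.

473 pts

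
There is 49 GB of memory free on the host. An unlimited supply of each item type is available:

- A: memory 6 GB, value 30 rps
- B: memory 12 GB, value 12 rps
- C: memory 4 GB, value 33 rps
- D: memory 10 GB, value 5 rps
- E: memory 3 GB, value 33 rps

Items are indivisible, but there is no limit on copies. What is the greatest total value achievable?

528 rps

Best value-per-unit is E at 33/3; filling with it alone gives 16×33 = 528.
Optimal mix: 1×C + 15×E → memory 49, value 528.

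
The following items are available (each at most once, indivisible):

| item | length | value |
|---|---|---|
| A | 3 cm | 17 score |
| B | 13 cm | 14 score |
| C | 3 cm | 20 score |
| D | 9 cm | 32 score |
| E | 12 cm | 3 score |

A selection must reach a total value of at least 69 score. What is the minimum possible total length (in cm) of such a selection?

Subsets with value ≥ 69, sorted by total length:
- A+C+D: length 15, value 69
- A+C+D+E: length 27, value 72
- A+B+C+D: length 28, value 83
- B+C+D+E: length 37, value 69
Minimum length: 15 cm.

15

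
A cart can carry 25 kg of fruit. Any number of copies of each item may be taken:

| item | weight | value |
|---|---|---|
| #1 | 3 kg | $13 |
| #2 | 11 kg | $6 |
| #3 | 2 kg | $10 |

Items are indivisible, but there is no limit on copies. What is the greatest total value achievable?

Best value-per-unit is #3 at 10/2; filling with it alone gives 12×10 = 120.
Optimal mix: 1×#1 + 11×#3 → weight 25, value 123.

$123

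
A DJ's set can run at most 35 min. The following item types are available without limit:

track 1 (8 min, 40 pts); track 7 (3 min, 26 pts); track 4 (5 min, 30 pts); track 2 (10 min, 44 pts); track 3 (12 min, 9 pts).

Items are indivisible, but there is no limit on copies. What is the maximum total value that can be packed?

290 pts

Best value-per-unit is track 7 at 26/3; filling with it alone gives 11×26 = 286.
Optimal mix: 10×track 7 + 1×track 4 → duration 35, value 290.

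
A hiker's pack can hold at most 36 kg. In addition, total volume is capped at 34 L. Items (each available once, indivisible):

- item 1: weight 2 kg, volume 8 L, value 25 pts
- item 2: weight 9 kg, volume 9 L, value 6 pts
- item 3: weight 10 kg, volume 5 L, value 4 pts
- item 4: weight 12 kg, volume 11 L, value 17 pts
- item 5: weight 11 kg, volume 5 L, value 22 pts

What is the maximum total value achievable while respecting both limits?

70 pts

Feasible sets respecting both limits:
- item 1+item 2+item 4+item 5: weight 34, volume 33, value 70
- item 1+item 3+item 4+item 5: weight 35, volume 29, value 68
- item 1+item 4+item 5: weight 25, volume 24, value 64
- item 1+item 2+item 3+item 5: weight 32, volume 27, value 57
Best: 70 pts.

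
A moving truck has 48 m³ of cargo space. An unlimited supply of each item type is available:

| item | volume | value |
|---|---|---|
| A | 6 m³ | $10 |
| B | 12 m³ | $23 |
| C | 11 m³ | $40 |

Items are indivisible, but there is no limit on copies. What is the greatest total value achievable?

$160

Best value-per-unit is C at 40/11, and filling with it alone uses volume 4×11=44. No mix of the others beats 4×40 = 160.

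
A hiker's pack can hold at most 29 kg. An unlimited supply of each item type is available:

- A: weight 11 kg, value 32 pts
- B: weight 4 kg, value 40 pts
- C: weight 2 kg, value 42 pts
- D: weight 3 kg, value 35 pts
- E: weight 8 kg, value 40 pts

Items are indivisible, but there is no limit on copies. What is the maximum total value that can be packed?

588 pts

Best value-per-unit is C at 42/2, and filling with it alone uses weight 14×2=28. No mix of the others beats 14×42 = 588.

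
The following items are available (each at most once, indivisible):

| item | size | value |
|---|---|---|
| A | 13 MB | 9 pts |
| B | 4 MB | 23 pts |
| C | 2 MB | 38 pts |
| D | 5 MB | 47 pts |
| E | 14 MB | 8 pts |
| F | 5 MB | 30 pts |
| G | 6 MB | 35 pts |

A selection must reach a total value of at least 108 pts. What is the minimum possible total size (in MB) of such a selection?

11

Subsets with value ≥ 108, sorted by total size:
- B+C+D: size 11, value 108
- C+D+F: size 12, value 115
- C+D+G: size 13, value 120
- B+C+D+F: size 16, value 138
Minimum size: 11 MB.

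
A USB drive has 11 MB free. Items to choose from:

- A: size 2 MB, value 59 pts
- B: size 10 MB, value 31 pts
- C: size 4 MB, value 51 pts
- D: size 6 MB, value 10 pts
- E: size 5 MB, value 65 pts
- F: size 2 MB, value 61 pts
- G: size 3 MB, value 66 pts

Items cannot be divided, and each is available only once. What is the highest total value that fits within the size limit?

237 pts

Check high-value combinations within 11 MB:
- A+C+F+G: size 2+4+2+3=11, value 59+51+61+66=237
- E+F+G: size 5+2+3=10, value 65+61+66=192
- A+E+G: size 2+5+3=10, value 59+65+66=190
- A+F+G: size 2+2+3=7, value 59+61+66=186
- A+E+F: size 2+5+2=9, value 59+65+61=185
Best: 237 pts.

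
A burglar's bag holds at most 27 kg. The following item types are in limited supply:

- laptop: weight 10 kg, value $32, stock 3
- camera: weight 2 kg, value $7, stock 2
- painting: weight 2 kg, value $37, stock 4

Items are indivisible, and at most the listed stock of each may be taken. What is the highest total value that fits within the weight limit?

Top feasible selections:
- 1×laptop + 2×camera + 4×painting: weight 22, value 194
- 1×laptop + 1×camera + 4×painting: weight 20, value 187
- 1×laptop + 4×painting: weight 18, value 180
Best: $194.

$194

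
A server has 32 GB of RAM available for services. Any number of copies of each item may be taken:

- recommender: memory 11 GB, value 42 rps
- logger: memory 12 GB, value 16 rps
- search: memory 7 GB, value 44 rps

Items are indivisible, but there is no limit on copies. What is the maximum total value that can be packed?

176 rps

Best value-per-unit is search at 44/7, and filling with it alone uses memory 4×7=28. No mix of the others beats 4×44 = 176.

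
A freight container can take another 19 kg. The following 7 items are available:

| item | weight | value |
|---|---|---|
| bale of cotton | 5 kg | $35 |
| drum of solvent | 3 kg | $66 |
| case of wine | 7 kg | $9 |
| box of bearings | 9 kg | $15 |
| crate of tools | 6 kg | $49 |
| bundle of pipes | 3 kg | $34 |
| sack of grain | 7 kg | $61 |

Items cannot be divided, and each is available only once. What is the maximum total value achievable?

Check high-value combinations within 19 kg:
- drum of solvent+crate of tools+bundle of pipes+sack of grain: weight 3+6+3+7=19, value 66+49+34+61=210
- bale of cotton+drum of solvent+bundle of pipes+sack of grain: weight 5+3+3+7=18, value 35+66+34+61=196
- bale of cotton+drum of solvent+crate of tools+bundle of pipes: weight 5+3+6+3=17, value 35+66+49+34=184
Best: $210.

$210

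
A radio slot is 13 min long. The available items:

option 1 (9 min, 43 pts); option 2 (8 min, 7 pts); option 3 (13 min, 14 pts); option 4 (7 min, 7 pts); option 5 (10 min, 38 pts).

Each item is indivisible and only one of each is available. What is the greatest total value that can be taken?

Check high-value combinations within 13 min:
- option 1: duration 9, value 43
- option 5: duration 10, value 38
- option 3: duration 13, value 14
- option 4: duration 7, value 7
- option 2: duration 8, value 7
Best: 43 pts.

43 pts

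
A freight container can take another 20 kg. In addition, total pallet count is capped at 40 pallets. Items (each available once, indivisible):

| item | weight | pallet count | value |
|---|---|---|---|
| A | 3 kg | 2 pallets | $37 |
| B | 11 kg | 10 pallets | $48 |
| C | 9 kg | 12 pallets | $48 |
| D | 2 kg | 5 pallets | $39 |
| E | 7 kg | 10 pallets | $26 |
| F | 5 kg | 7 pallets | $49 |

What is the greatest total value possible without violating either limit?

$173

Feasible sets respecting both limits:
- A+C+D+F: weight 19, pallet count 26, value 173
- A+D+E+F: weight 17, pallet count 24, value 151
- B+D+F: weight 18, pallet count 22, value 136
Best: $173.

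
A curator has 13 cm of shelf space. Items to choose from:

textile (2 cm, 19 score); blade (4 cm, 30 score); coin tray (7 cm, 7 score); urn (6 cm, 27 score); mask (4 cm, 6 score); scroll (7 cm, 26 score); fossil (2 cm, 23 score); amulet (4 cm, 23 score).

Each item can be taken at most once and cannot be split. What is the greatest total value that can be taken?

Check high-value combinations within 13 cm:
- textile+blade+fossil+amulet: length 2+4+2+4=12, value 19+30+23+23=95
- blade+urn+fossil: length 4+6+2=12, value 30+27+23=80
- blade+scroll+fossil: length 4+7+2=13, value 30+26+23=79
Best: 95 score.

95 score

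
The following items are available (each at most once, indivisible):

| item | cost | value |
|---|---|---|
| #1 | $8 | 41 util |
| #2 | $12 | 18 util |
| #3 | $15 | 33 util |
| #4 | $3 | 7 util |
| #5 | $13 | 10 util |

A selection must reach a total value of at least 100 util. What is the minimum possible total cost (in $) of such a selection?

Subsets with value ≥ 100, sorted by total cost:
- #1+#2+#3+#5: cost 48, value 102
- #1+#2+#3+#4+#5: cost 51, value 109
Minimum cost: 48 $.

48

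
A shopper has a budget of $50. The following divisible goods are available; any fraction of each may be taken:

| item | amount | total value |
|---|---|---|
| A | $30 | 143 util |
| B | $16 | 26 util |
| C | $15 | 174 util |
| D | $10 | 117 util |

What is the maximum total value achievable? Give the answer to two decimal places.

Take in order of value per unit:
- D (117/10 per unit): all 10 → value 117, running total 117.00
- C (174/15 per unit): all 15 → value 174, running total 291.00
- A (143/30 per unit): 25 of 30 → value 25×143/30 = 119.1667, running total 410.17
Total 410.17.

410.17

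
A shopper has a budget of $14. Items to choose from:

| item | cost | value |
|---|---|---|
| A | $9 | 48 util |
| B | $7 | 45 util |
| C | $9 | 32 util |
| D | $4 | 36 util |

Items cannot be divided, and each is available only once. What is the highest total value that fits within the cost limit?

Check high-value combinations within $14:
- A+D: cost 9+4=13, value 48+36=84
- B+D: cost 7+4=11, value 45+36=81
- C+D: cost 9+4=13, value 32+36=68
- A: cost 9, value 48
- B: cost 7, value 45
Best: 84 util.

84 util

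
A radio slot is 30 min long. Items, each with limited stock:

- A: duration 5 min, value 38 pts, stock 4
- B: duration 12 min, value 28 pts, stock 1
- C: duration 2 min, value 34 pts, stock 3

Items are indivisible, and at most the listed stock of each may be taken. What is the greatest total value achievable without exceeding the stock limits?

254 pts

Best selections within duration 30 and stock limits:
- 4×A + 3×C: duration 26, value 254
- 4×A + 2×C: duration 24, value 220
- 3×A + 3×C: duration 21, value 216
- 2×A + 1×B + 3×C: duration 28, value 206
Best: 254 pts.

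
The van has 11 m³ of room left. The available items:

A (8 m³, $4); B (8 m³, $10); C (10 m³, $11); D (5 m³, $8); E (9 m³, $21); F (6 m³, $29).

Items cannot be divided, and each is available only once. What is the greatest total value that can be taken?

$37

Check high-value combinations within 11 m³:
- D+F: volume 5+6=11, value 8+29=37
- F: volume 6, value 29
- E: volume 9, value 21
Best: $37.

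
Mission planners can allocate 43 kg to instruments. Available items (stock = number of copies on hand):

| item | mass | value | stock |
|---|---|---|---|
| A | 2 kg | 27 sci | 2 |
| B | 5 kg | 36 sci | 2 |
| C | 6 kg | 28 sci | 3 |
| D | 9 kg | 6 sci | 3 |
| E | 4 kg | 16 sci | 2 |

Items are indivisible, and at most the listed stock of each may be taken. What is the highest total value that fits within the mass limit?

Best selections within mass 43 and stock limits:
- 2×A + 2×B + 3×C + 2×E: mass 40, value 242
- 2×A + 2×B + 3×C + 1×E: mass 36, value 226
- 2×A + 2×B + 2×C + 1×D + 2×E: mass 43, value 220
- 2×A + 2×B + 3×C + 1×D: mass 41, value 216
Best: 242 sci.

242 sci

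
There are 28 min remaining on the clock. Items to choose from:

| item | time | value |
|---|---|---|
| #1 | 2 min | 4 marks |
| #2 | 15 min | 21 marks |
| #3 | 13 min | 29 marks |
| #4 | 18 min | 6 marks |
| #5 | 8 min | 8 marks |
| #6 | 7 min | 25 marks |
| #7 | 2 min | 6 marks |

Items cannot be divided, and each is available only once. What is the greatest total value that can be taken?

This is a 0/1 knapsack; check combinations near the capacity.
- #1+#3+#6+#7: time 2+13+7+2=24, value 4+29+25+6=64
- #3+#5+#6: time 13+8+7=28, value 29+8+25=62
- #3+#6+#7: time 13+7+2=22, value 29+25+6=60
- #1+#3+#6: time 2+13+7=22, value 4+29+25=58
Best: 64 marks.

64 marks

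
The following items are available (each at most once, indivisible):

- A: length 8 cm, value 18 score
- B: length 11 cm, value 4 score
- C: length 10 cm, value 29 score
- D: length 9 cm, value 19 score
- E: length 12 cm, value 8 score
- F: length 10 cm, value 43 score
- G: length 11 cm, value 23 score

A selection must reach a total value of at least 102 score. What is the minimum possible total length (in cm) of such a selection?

37

Subsets with value ≥ 102, sorted by total length:
- A+C+D+F: length 37, value 109
- A+D+F+G: length 38, value 103
- A+C+F+G: length 39, value 113
Minimum length: 37 cm.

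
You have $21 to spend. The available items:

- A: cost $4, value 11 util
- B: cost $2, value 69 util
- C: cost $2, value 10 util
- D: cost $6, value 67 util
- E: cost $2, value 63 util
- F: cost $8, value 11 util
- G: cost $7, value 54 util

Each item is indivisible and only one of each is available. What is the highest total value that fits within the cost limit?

Check high-value combinations within $21:
- A+B+D+E+G: cost 4+2+6+2+7=21, value 11+69+67+63+54=264
- B+C+D+E+G: cost 2+2+6+2+7=19, value 69+10+67+63+54=263
- B+D+E+G: cost 2+6+2+7=17, value 69+67+63+54=253
Best: 264 util.

264 util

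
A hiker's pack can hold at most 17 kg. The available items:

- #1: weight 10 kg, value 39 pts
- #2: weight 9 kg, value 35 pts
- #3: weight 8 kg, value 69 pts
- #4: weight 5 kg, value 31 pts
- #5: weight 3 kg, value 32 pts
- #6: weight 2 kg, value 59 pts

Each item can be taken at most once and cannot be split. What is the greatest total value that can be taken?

Check high-value combinations within 17 kg:
- #3+#5+#6: weight 8+3+2=13, value 69+32+59=160
- #3+#4+#6: weight 8+5+2=15, value 69+31+59=159
- #3+#4+#5: weight 8+5+3=16, value 69+31+32=132
- #1+#5+#6: weight 10+3+2=15, value 39+32+59=130
- #1+#4+#6: weight 10+5+2=17, value 39+31+59=129
Best: 160 pts.

160 pts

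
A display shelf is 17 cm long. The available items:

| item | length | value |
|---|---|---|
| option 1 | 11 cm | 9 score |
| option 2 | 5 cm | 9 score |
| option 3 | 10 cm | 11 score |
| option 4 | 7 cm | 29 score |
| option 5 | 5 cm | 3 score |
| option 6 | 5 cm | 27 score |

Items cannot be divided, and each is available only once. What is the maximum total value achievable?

65 score

Check high-value combinations within 17 cm:
- option 2+option 4+option 6: length 5+7+5=17, value 9+29+27=65
- option 4+option 5+option 6: length 7+5+5=17, value 29+3+27=59
- option 4+option 6: length 7+5=12, value 29+27=56
Best: 65 score.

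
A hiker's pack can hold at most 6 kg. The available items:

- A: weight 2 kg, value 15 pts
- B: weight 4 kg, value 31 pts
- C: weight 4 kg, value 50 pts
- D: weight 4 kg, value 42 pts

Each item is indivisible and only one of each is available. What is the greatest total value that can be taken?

This is a 0/1 knapsack; check combinations near the capacity.
- A+C: weight 2+4=6, value 15+50=65
- A+D: weight 2+4=6, value 15+42=57
- C: weight 4, value 50
- A+B: weight 2+4=6, value 15+31=46
- D: weight 4, value 42
Best: 65 pts.

65 pts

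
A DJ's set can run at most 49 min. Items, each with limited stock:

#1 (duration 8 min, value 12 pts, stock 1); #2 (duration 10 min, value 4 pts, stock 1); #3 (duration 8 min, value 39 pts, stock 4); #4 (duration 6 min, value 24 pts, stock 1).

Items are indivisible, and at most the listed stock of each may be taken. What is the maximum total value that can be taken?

192 pts

Top feasible selections:
- 1×#1 + 4×#3 + 1×#4: duration 46, value 192
- 1×#2 + 4×#3 + 1×#4: duration 48, value 184
Best: 192 pts.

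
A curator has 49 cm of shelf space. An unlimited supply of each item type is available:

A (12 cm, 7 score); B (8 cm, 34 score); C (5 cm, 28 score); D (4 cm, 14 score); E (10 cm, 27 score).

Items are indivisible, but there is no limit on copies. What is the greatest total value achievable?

Best value-per-unit is C at 28/5; filling with it alone gives 9×28 = 252.
Optimal mix: 9×C + 1×D → length 49, value 266.

266 score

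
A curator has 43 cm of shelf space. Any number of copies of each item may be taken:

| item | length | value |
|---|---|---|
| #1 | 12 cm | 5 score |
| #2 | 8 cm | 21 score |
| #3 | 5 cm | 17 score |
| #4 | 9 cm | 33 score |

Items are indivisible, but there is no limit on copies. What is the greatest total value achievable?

151 score

Best value-per-unit is #4 at 33/9; filling with it alone gives 4×33 = 132.
Optimal mix: 5×#3 + 2×#4 → length 43, value 151.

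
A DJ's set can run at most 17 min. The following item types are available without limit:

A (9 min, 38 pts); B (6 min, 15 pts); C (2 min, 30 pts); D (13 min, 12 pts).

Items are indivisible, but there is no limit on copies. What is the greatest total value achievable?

240 pts

Best value-per-unit is C at 30/2, and filling with it alone uses duration 8×2=16. No mix of the others beats 8×30 = 240.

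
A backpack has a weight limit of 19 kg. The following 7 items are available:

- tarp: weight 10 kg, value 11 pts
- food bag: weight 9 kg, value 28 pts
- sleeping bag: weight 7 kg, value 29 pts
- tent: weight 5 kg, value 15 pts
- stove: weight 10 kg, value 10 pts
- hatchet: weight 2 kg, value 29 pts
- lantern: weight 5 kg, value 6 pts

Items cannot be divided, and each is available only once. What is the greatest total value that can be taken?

This is a 0/1 knapsack; check combinations near the capacity.
- food bag+sleeping bag+hatchet: weight 9+7+2=18, value 28+29+29=86
- sleeping bag+tent+hatchet+lantern: weight 7+5+2+5=19, value 29+15+29+6=79
- sleeping bag+tent+hatchet: weight 7+5+2=14, value 29+15+29=73
- food bag+tent+hatchet: weight 9+5+2=16, value 28+15+29=72
- tarp+sleeping bag+hatchet: weight 10+7+2=19, value 11+29+29=69
Best: 86 pts.

86 pts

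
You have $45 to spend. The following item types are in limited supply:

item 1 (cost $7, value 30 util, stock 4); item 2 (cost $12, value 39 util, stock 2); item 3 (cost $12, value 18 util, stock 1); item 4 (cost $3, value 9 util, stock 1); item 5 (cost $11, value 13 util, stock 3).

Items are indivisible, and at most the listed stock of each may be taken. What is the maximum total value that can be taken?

Best selections within cost 45 and stock limits:
- 4×item 1 + 1×item 2 + 1×item 4: cost 43, value 168
- 3×item 1 + 2×item 2: cost 45, value 168
- 4×item 1 + 1×item 2: cost 40, value 159
Best: 168 util.

168 util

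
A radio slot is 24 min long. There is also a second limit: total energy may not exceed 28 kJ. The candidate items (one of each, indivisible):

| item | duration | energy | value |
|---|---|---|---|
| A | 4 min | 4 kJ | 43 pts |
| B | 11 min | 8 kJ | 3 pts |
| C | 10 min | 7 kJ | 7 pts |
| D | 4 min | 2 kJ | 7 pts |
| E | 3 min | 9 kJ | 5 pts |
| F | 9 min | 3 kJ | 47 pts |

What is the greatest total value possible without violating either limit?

102 pts

Feasible sets respecting both limits:
- A+D+E+F: duration 20, energy 18, value 102
- A+C+F: duration 23, energy 14, value 97
- A+D+F: duration 17, energy 9, value 97
- A+E+F: duration 16, energy 16, value 95
Best: 102 pts.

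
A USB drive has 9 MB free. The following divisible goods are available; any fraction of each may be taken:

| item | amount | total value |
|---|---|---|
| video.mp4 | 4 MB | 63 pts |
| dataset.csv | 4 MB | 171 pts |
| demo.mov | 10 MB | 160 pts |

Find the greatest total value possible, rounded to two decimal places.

Take in order of value per unit:
- dataset.csv (171/4 per unit): all 4 → value 171, running total 171.00
- demo.mov (160/10 per unit): 5 of 10 → value 5×160/10 = 80.0000, running total 251.00
Total 251.00.

251.00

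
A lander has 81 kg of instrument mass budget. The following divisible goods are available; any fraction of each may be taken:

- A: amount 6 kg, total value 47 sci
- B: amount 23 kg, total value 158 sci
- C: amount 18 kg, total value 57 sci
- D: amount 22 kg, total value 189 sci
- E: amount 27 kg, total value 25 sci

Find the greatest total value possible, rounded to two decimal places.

462.11

Take in order of value per unit:
- D (189/22 per unit): all 22 → value 189, running total 189.00
- A (47/6 per unit): all 6 → value 47, running total 236.00
- B (158/23 per unit): all 23 → value 158, running total 394.00
- C (57/18 per unit): all 18 → value 57, running total 451.00
- E (25/27 per unit): 12 of 27 → value 12×25/27 = 11.1111, running total 462.11
Total 462.11.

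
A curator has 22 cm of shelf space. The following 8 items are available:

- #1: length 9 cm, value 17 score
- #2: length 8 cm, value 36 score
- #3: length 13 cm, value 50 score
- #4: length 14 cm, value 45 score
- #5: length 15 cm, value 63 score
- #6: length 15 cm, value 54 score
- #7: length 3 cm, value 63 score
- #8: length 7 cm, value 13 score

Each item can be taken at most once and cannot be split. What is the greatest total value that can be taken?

126 score

Check high-value combinations within 22 cm:
- #5+#7: length 15+3=18, value 63+63=126
- #6+#7: length 15+3=18, value 54+63=117
- #1+#2+#7: length 9+8+3=20, value 17+36+63=116
- #3+#7: length 13+3=16, value 50+63=113
- #2+#7+#8: length 8+3+7=18, value 36+63+13=112
Best: 126 score.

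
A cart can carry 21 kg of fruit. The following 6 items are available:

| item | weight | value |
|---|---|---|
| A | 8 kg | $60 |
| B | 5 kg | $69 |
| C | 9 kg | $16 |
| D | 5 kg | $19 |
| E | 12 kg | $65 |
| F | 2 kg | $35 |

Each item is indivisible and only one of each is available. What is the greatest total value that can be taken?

$183

Check high-value combinations within 21 kg:
- A+B+D+F: weight 8+5+5+2=20, value 60+69+19+35=183
- B+E+F: weight 5+12+2=19, value 69+65+35=169
- A+B+F: weight 8+5+2=15, value 60+69+35=164
- A+B+D: weight 8+5+5=18, value 60+69+19=148
Best: $183.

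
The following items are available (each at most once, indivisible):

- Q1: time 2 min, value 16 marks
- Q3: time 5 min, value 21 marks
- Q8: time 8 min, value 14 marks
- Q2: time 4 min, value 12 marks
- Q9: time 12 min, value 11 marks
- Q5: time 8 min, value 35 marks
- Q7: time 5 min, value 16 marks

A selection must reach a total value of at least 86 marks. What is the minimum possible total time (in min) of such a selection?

20

Subsets with value ≥ 86, sorted by total time:
- Q1+Q3+Q5+Q7: time 20, value 88
- Q1+Q3+Q8+Q5: time 23, value 86
- Q1+Q3+Q2+Q5+Q7: time 24, value 100
- Q3+Q8+Q5+Q7: time 26, value 86
Minimum time: 20 min.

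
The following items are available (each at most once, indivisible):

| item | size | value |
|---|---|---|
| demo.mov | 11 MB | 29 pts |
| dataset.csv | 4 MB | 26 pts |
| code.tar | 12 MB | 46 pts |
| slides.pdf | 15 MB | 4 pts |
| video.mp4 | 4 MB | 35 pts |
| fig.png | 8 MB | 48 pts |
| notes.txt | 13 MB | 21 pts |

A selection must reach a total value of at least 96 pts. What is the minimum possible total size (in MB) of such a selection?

16

Subsets with value ≥ 96, sorted by total size:
- dataset.csv+video.mp4+fig.png: size 16, value 109
- dataset.csv+code.tar+video.mp4: size 20, value 107
- demo.mov+video.mp4+fig.png: size 23, value 112
Minimum size: 16 MB.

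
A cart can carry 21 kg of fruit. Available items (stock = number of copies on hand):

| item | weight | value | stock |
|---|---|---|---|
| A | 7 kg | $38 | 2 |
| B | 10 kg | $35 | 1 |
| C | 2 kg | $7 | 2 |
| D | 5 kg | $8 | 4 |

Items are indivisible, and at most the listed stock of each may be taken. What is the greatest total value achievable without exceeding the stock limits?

$91

Best selections within weight 21 and stock limits:
- 2×A + 1×C + 1×D: weight 21, value 91
- 2×A + 2×C: weight 18, value 90
- 1×A + 1×B + 2×C: weight 21, value 87
- 2×A + 1×D: weight 19, value 84
Best: $91.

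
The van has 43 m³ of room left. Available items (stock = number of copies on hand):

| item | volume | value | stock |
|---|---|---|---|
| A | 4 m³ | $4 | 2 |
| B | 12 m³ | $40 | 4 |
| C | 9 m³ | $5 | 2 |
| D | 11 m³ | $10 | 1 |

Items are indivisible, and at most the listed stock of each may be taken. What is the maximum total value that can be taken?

$124

Top feasible selections:
- 1×A + 3×B: volume 40, value 124
- 3×B: volume 36, value 120
Best: $124.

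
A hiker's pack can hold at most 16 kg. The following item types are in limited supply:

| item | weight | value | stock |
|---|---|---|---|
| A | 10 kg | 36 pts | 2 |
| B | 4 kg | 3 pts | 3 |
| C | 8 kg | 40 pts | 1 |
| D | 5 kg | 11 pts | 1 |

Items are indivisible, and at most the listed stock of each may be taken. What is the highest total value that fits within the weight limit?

Best selections within weight 16 and stock limits:
- 1×C + 1×D: weight 13, value 51
- 1×A + 1×D: weight 15, value 47
- 2×B + 1×C: weight 16, value 46
- 1×B + 1×C: weight 12, value 43
Best: 51 pts.

51 pts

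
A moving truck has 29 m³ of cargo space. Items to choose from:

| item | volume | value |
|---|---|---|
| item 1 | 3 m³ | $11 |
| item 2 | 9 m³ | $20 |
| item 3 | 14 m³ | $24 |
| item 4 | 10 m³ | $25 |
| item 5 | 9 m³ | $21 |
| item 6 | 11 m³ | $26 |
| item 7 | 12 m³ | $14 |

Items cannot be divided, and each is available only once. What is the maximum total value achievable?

Check high-value combinations within 29 m³:
- item 2+item 5+item 6: volume 9+9+11=29, value 20+21+26=67
- item 2+item 4+item 5: volume 9+10+9=28, value 20+25+21=66
- item 1+item 4+item 6: volume 3+10+11=24, value 11+25+26=62
Best: $67.

$67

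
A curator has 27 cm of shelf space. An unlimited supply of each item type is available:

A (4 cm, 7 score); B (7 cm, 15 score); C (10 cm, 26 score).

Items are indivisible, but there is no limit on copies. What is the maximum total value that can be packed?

67 score

Best value-per-unit is C at 26/10; filling with it alone gives 2×26 = 52.
Optimal mix: 1×B + 2×C → length 27, value 67.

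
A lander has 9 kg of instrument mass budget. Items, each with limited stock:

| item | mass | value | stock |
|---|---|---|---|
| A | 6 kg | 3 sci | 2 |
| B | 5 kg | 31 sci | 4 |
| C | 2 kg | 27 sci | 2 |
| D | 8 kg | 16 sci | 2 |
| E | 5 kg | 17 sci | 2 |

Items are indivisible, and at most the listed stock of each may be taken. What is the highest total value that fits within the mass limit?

Top feasible selections:
- 1×B + 2×C: mass 9, value 85
- 2×C + 1×E: mass 9, value 71
- 1×B + 1×C: mass 7, value 58
- 2×C: mass 4, value 54
Best: 85 sci.

85 sci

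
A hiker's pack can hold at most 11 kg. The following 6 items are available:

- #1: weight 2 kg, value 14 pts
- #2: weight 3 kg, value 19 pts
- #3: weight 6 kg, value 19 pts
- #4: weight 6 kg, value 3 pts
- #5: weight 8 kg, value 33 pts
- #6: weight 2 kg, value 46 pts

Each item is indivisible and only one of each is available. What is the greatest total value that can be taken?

84 pts

Check high-value combinations within 11 kg:
- #2+#3+#6: weight 3+6+2=11, value 19+19+46=84
- #1+#2+#6: weight 2+3+2=7, value 14+19+46=79
- #1+#3+#6: weight 2+6+2=10, value 14+19+46=79
- #5+#6: weight 8+2=10, value 33+46=79
Best: 84 pts.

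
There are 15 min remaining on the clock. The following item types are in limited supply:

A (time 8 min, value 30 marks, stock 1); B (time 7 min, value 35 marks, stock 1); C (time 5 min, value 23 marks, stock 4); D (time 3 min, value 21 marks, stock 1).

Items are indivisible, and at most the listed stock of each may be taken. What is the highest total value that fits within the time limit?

79 marks

Best selections within time 15 and stock limits:
- 1×B + 1×C + 1×D: time 15, value 79
- 3×C: time 15, value 69
Best: 79 marks.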